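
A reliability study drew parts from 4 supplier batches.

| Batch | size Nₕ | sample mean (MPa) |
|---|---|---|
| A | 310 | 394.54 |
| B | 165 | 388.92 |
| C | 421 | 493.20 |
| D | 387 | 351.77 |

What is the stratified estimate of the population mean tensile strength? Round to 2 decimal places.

413.29

N = 310 + 165 + 421 + 387 = 1283.
Weight each subgroup mean by Nₕ/N and sum.
Σ Nₕx̄ₕ = 310·394.54 + 165·388.92 + 421·493.20 + 387·351.77 = 122307.4 + 64171.8 + 207637.2 + 136134.99 = 530251.39.
Divide by N: 530251.39 / 1283 = 413.2902... → 413.29.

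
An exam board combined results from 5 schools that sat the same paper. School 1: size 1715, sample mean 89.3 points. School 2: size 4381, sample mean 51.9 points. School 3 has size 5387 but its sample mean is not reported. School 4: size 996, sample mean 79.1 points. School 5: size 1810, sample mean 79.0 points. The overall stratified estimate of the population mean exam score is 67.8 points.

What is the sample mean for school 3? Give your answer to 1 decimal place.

N = 1715 + 4381 + 5387 + 996 + 1810 = 14289.
Overall total = μ·N = 67.8·14289 = 968794.2.
Subtract the known strata: 1715·89.3 + 4381·51.9 + 996·79.1 + 1810·79.0 = 602297.
Remaining total for school 3: 968794.2 − 602297 = 366497.2.
Divide by its size: 366497.2 / 5387 = 68.034... → 68.0.

68.0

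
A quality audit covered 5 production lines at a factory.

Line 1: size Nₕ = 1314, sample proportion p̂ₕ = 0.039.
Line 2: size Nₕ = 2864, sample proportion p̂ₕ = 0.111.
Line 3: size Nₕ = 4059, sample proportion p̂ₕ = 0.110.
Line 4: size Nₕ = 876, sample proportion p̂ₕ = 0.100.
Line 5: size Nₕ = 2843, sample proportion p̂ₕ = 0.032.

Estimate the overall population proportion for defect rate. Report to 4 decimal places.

N = 1314 + 2864 + 4059 + 876 + 2843 = 11956.
Overall proportion = Σ (Nₕ/N)·p̂ₕ.
Σ Nₕp̂ₕ = 51.246 + 317.904 + 446.49 + 87.6 + 90.976 = 994.216.
994.216 / 11956 = 0.083156... → 0.0832.

0.0832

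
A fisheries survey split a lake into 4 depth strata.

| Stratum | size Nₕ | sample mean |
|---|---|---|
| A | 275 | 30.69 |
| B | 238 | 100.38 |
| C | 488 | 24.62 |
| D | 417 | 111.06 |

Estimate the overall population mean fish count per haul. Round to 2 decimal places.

N = 1418; weights Wₕ = Nₕ/N = (0.1939, 0.1678, 0.3441, 0.2941).
x̄_st = Σ Wₕ·x̄ₕ = 0.1939·30.69 + 0.1678·100.38 + 0.3441·24.62 + 0.2941·111.06 ≈ 63.9328...
→ 63.93.

63.93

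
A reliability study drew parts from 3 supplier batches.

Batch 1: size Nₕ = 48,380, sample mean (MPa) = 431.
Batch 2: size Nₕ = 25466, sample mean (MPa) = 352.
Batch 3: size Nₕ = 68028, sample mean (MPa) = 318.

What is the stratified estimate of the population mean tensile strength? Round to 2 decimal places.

362.64

N = 48380 + 25466 + 68028 = 141874.
The stratified mean weights each stratum mean by its population share Nₕ/N.
Σ Nₕx̄ₕ = 48380·431 + 25466·352 + 68028·318 = 20851780 + 8964032 + 21632904 = 51448716.
Divide by N: 51448716 / 141874 = 362.6367... → 362.64.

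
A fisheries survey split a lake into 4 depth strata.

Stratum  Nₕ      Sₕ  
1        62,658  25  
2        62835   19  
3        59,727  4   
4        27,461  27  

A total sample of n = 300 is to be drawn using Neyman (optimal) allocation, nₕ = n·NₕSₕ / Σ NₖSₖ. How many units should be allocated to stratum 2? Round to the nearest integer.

96

Σ NₕSₕ = 62658·25 + 62835·19 + 59727·4 + 27461·27 = 3740670.
Share for 2: 1193865/3740670 = 0.31916.
n_2 = 300 × 0.31916 = 95.747... → 96.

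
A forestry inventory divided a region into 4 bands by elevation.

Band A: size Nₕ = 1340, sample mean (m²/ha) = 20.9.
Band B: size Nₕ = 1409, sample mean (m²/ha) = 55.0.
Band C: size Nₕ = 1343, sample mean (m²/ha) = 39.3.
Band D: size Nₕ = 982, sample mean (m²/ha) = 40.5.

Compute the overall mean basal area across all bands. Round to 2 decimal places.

39.03

x̄_st = (Σ Nₕx̄ₕ) / (Σ Nₕ) = (1340·20.9 + 1409·55.0 + 1343·39.3 + 982·40.5) / 5074
= 198051.9 / 5074 = 39.0327... → 39.03.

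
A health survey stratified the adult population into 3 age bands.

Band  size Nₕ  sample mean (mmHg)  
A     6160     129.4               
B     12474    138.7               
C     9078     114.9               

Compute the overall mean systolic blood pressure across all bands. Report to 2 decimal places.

N = 6160 + 12474 + 9078 = 27712.
Overall mean = Σ (Nₕ/N)·x̄ₕ — weight by population share, not a simple average.
Σ Nₕx̄ₕ = 6160·129.4 + 12474·138.7 + 9078·114.9 = 797104 + 1730143.8 + 1043062.2 = 3570310.
Divide by N: 3570310 / 27712 = 128.8362... → 128.84.

128.84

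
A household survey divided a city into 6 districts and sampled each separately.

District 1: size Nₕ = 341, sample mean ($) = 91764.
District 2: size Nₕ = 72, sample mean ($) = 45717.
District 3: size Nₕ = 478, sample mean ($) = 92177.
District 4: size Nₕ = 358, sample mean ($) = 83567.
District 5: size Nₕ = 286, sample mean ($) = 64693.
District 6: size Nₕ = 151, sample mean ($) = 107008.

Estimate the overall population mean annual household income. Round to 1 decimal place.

84947.3

x̄_st = (Σ Nₕx̄ₕ) / (Σ Nₕ) = (341·91764 + 72·45717 + 478·92177 + 358·83567 + 286·64693 + 151·107008) / 1686
= 143221146 / 1686 = 84947.299... → 84947.3.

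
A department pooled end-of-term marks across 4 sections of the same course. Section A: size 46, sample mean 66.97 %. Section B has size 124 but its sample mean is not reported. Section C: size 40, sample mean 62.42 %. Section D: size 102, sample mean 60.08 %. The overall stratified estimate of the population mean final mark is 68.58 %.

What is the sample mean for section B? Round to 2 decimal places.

78.16

Σ Nₕx̄ₕ = N·μ, so 124·x̄_B = 312·68.58 − (46·66.97 + 40·62.42 + 102·60.08).
= 21396.96 − 11705.58 = 9691.38.
x̄_B = 9691.38 / 124 = 78.1563... → 78.16.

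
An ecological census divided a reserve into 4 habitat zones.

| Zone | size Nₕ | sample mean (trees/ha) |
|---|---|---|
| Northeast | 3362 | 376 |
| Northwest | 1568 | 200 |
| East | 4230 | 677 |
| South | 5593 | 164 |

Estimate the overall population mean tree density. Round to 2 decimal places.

363.23

x̄_st = (Σ Nₕx̄ₕ) / (Σ Nₕ) = (3362·376 + 1568·200 + 4230·677 + 5593·164) / 14753
= 5358674 / 14753 = 363.2261... → 363.23.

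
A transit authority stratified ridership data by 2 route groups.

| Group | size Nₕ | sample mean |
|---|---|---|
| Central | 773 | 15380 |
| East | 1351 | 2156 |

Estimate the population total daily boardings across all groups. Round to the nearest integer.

Central: 773·15380 = 11888740
East: 1351·2156 = 2912756
τ̂ = Σ Nₕx̄ₕ = 14801496.

14801496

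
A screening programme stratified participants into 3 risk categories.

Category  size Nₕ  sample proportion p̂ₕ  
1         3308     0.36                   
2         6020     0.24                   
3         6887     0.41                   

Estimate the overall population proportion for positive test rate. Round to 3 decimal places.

0.337

N = 3308 + 6020 + 6887 = 16215.
Overall proportion = Σ (Nₕ/N)·p̂ₕ.
Σ Nₕp̂ₕ = 1190.88 + 1444.8 + 2823.67 = 5459.35.
5459.35 / 16215 = 0.33669... → 0.337.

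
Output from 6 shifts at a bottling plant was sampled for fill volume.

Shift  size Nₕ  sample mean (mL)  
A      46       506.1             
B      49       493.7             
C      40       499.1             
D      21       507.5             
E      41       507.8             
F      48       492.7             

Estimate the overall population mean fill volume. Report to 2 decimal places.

N = 245; weights Wₕ = Nₕ/N = (0.1878, 0.2000, 0.1633, 0.0857, 0.1673, 0.1959).
x̄_st = Σ Wₕ·x̄ₕ = 0.1878·506.1 + 0.2000·493.7 + 0.1633·499.1 + 0.0857·507.5 + 0.1673·507.8 + 0.1959·492.7 ≈ 500.2563...
→ 500.26.

500.26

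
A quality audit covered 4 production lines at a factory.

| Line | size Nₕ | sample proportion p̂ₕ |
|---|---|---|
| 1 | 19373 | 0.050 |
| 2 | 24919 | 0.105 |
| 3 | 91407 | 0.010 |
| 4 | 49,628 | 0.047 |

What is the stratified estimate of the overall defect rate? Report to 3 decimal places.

N = 19373 + 24919 + 91407 + 49628 = 185327.
Overall proportion = Σ (Nₕ/N)·p̂ₕ.
Σ Nₕp̂ₕ = 968.65 + 2616.495 + 914.07 + 2332.516 = 6831.731.
6831.731 / 185327 = 0.03686... → 0.037.

0.037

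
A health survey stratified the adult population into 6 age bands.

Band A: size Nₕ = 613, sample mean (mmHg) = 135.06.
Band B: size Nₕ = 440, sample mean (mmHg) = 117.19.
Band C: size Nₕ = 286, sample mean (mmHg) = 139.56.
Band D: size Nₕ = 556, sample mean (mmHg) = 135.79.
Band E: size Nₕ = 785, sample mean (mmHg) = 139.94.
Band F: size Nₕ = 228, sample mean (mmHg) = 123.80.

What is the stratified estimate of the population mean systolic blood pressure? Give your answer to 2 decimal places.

x̄_st = (Σ Nₕx̄ₕ) / (Σ Nₕ) = (613·135.06 + 440·117.19 + 286·139.56 + 556·135.79 + 785·139.94 + 228·123.80) / 2908
= 387848.08 / 2908 = 133.3728... → 133.37.

133.37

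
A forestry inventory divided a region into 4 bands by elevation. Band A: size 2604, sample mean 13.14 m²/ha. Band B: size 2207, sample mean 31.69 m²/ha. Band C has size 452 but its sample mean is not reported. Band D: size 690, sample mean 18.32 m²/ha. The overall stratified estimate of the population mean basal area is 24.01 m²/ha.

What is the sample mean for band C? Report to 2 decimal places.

N = 2604 + 2207 + 452 + 690 = 5953.
Overall total = μ·N = 24.01·5953 = 142931.53.
Subtract the known strata: 2604·13.14 + 2207·31.69 + 690·18.32 = 116797.19.
Remaining total for band C: 142931.53 − 116797.19 = 26134.34.
Divide by its size: 26134.34 / 452 = 57.8193... → 57.82.

57.82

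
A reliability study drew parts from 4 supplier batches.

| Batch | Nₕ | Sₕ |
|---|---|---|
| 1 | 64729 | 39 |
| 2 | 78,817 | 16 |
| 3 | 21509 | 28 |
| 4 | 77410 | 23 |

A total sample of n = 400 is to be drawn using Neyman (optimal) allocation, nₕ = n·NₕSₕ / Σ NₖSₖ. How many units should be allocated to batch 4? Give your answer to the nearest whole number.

115

1: NₕSₕ = 64729·39 = 2524431
2: NₕSₕ = 78817·16 = 1261072
3: NₕSₕ = 21509·28 = 602252
4: NₕSₕ = 77410·23 = 1780430
Σ NₕSₕ = 6168185.
n_4 = 400·1780430/6168185 = 115.459... → 115.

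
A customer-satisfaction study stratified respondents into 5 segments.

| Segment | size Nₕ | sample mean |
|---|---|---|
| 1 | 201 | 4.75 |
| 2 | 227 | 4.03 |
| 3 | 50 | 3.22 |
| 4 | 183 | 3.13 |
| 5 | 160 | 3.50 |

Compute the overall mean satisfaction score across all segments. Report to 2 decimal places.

N = 201 + 227 + 50 + 183 + 160 = 821.
Overall mean = Σ (Nₕ/N)·x̄ₕ — weight by population share, not a simple average.
Σ Nₕx̄ₕ = 201·4.75 + 227·4.03 + 50·3.22 + 183·3.13 + 160·3.50 = 954.75 + 914.81 + 161 + 572.79 + 560 = 3163.35.
Divide by N: 3163.35 / 821 = 3.8530... → 3.85.

3.85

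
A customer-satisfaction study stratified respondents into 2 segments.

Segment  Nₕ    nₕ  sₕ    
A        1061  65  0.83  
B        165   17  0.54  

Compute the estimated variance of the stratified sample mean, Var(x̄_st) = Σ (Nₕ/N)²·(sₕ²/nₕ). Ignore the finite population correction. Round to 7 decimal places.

0.0082484

N = 1226; Wₕ = Nₕ/N.
segment A: (1061/1226)²·0.83²/65 = 0.0079376630
segment B: (165/1226)²·0.54²/17 = 0.0003106888
Sum = 0.0082483517 → 0.0082484.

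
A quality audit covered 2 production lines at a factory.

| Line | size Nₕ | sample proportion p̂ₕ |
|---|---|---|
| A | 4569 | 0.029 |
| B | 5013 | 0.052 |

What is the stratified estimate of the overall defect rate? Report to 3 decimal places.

0.041

Wₕ = Nₕ/N with N = 9582: 0.4768, 0.5232.
p̂_st = 0.4768·0.029 + 0.5232·0.052 ≈ 0.04103... → 0.041.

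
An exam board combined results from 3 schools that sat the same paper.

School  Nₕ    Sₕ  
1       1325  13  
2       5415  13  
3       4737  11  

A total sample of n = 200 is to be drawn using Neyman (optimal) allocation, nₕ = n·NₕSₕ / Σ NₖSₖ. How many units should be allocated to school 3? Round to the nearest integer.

75

1: NₕSₕ = 1325·13 = 17225
2: NₕSₕ = 5415·13 = 70395
3: NₕSₕ = 4737·11 = 52107
Σ NₕSₕ = 139727.
n_3 = 200·52107/139727 = 74.584... → 75.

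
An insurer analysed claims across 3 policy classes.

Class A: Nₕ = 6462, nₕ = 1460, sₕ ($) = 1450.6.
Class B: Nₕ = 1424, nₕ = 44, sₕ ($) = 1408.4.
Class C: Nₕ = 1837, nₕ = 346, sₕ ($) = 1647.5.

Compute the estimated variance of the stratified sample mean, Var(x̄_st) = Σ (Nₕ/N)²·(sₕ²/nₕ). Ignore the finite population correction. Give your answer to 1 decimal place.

1883.6

N = 9723; Wₕ = Nₕ/N.
class A: (6462/9723)²·1450.6²/1460 = 636.6135
class B: (1424/9723)²·1408.4²/44 = 966.9828
class C: (1837/9723)²·1647.5²/346 = 280.0222
Sum = 1883.6185 → 1883.6.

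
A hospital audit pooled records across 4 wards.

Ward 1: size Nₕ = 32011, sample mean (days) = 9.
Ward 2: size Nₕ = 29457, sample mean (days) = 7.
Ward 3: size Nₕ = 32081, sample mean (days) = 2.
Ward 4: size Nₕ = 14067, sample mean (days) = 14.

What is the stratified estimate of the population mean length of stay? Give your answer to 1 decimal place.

N = 32011 + 29457 + 32081 + 14067 = 107616.
Weight each subgroup mean by Nₕ/N and sum.
Σ Nₕx̄ₕ = 32011·9 + 29457·7 + 32081·2 + 14067·14 = 288099 + 206199 + 64162 + 196938 = 755398.
Divide by N: 755398 / 107616 = 7.019... → 7.0.

7.0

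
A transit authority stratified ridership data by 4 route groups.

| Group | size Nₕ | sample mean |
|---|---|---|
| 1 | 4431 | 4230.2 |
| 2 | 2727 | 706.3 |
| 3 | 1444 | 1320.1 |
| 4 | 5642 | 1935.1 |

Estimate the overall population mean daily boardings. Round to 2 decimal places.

N = 14244; weights Wₕ = Nₕ/N = (0.3111, 0.1914, 0.1014, 0.3961).
x̄_st = Σ Wₕ·x̄ₕ = 0.3111·4230.2 + 0.1914·706.3 + 0.1014·1320.1 + 0.3961·1935.1 ≈ 2351.4571...
→ 2351.46.

2351.46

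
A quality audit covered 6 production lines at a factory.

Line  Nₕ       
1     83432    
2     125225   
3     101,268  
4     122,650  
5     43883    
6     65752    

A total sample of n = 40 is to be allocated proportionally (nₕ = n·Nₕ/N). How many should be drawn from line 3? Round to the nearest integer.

7

Share of line 3 = 101268/542210 = 0.18677.
Allocate 40 × 0.18677 = 7.471... → 7.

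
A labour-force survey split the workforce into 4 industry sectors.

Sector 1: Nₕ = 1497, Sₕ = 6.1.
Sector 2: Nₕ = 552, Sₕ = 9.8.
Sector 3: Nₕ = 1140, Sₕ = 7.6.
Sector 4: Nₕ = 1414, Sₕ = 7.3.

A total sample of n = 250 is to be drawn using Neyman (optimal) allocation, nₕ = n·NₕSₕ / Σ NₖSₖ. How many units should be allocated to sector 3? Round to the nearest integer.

65

1: NₕSₕ = 1497·6.1 = 9131.7
2: NₕSₕ = 552·9.8 = 5409.6
3: NₕSₕ = 1140·7.6 = 8664
4: NₕSₕ = 1414·7.3 = 10322.2
Σ NₕSₕ = 33527.5.
n_3 = 250·8664/33527.5 = 64.604... → 65.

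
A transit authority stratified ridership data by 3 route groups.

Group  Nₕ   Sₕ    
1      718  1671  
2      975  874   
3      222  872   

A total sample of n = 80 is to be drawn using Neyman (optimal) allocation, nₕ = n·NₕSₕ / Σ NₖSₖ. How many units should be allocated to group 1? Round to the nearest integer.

1: NₕSₕ = 718·1671 = 1199778
2: NₕSₕ = 975·874 = 852150
3: NₕSₕ = 222·872 = 193584
Σ NₕSₕ = 2245512.
n_1 = 80·1199778/2245512 = 42.744... → 43.

43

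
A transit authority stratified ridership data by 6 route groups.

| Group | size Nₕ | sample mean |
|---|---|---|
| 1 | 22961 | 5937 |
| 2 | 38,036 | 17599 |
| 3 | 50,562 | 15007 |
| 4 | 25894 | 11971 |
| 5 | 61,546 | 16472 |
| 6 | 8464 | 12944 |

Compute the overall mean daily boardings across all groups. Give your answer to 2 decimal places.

14449.90

N = 22961 + 38036 + 50562 + 25894 + 61546 + 8464 = 207463.
Weight each subgroup mean by Nₕ/N and sum.
Σ Nₕx̄ₕ = 22961·5937 + 38036·17599 + 50562·15007 + 25894·11971 + 61546·16472 + 8464·12944 = 136319457 + 669395564 + 758783934 + 309977074 + 1013785712 + 109558016 = 2997819757.
Divide by N: 2997819757 / 207463 = 14449.9007... → 14449.90.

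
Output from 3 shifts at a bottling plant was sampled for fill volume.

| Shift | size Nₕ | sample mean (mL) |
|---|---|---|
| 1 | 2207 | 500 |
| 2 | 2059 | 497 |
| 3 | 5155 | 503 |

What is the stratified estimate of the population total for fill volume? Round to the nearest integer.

4719788

Estimate total by summing Nₕ·x̄ₕ over strata.
2207·500 + 2059·497 + 5155·503 = 1103500 + 1023323 + 2592965 = 4719788.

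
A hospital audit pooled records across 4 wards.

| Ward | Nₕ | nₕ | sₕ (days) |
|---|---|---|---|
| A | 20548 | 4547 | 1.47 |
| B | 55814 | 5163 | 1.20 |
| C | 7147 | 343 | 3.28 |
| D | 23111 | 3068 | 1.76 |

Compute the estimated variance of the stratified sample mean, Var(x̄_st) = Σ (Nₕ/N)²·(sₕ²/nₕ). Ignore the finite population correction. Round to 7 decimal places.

N = 106620. Term for each stratum: Wₕ²sₕ²/nₕ.
Var(x̄_st) = 0.0000176511 + 0.0000764310 + 0.0001409366 + 0.0000474384 = 0.0002824570 → 0.0002825.

0.0002825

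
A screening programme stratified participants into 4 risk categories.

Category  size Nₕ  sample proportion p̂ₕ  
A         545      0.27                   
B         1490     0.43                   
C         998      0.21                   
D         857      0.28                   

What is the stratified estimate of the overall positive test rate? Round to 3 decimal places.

Wₕ = Nₕ/N with N = 3890: 0.1401, 0.3830, 0.2566, 0.2203.
p̂_st = 0.1401·0.27 + 0.3830·0.43 + 0.2566·0.21 + 0.2203·0.28 ≈ 0.31810... → 0.318.

0.318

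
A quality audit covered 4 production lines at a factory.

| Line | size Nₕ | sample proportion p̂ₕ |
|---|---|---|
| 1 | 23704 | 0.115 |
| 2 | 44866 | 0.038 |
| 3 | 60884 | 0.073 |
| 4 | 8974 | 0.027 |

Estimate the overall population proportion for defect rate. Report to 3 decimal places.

N = 23704 + 44866 + 60884 + 8974 = 138428.
Overall proportion = Σ (Nₕ/N)·p̂ₕ.
Σ Nₕp̂ₕ = 2725.96 + 1704.908 + 4444.532 + 242.298 = 9117.698.
9117.698 / 138428 = 0.06587... → 0.066.

0.066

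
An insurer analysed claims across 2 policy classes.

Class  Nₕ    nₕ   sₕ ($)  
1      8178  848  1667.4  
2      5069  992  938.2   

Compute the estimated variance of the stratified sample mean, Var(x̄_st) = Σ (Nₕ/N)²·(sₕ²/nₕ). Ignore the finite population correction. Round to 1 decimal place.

1379.4

N = 13247. Term for each stratum: Wₕ²sₕ²/nₕ.
Var(x̄_st) = 1249.5191 + 129.9238 = 1379.4428 → 1379.4.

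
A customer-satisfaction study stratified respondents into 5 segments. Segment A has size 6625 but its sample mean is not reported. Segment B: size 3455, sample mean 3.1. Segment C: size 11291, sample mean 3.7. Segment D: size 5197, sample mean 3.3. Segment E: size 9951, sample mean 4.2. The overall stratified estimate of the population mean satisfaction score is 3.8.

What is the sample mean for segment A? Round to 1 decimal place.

4.1

Σ Nₕx̄ₕ = N·μ, so 6625·x̄_A = 36519·3.8 − (3455·3.1 + 11291·3.7 + 5197·3.3 + 9951·4.2).
= 138772.2 − 111431.5 = 27340.7.
x̄_A = 27340.7 / 6625 = 4.127... → 4.1.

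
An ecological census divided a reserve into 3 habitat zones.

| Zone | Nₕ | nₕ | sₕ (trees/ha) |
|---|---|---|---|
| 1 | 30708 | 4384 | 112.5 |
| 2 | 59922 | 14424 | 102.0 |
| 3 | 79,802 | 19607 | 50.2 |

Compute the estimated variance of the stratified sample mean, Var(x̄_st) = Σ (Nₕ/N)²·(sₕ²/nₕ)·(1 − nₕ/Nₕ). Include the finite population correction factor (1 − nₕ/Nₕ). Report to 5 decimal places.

0.16930

N = 170432. Term for each stratum: Wₕ²sₕ²/nₕ·(1−nₕ/Nₕ).
Var(x̄_st) = 0.08034070 + 0.06770036 + 0.02125535 = 0.16929641 → 0.16930.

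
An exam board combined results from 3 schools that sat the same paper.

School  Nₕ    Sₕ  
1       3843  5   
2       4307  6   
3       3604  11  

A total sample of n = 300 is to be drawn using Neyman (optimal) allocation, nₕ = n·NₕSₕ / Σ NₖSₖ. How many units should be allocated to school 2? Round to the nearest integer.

Σ NₕSₕ = 3843·5 + 4307·6 + 3604·11 = 84701.
Share for 2: 25842/84701 = 0.30510.
n_2 = 300 × 0.30510 = 91.529... → 92.

92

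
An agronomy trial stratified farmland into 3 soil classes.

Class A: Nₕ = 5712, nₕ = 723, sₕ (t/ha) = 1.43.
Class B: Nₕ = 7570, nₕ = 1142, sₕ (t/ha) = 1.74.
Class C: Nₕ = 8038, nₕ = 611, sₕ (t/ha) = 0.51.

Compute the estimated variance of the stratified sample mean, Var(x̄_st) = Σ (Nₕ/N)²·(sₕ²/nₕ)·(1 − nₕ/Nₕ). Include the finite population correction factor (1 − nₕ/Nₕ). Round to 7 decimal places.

N = 21320; Wₕ = Nₕ/N.
class A: (5712/21320)²·1.43²/723·(1 − 723/5712) = 0.0001773214
class B: (7570/21320)²·1.74²/1142·(1 − 1142/7570) = 0.0002838113
class C: (8038/21320)²·0.51²/611·(1 − 611/8038) = 0.0000559096
Sum = 0.0005170423 → 0.0005170.

0.0005170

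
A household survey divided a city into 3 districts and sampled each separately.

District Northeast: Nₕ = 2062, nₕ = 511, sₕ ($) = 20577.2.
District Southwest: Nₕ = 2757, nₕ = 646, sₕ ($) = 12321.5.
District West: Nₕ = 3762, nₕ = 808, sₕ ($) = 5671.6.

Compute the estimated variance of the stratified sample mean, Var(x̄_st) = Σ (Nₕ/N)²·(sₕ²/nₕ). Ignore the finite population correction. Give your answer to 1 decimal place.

79758.7

N = 8581; Wₕ = Nₕ/N.
district Northeast: (2062/8581)²·20577.2²/511 = 47846.8306
district Southwest: (2757/8581)²·12321.5²/646 = 24260.0881
district West: (3762/8581)²·5671.6²/808 = 7651.7647
Sum = 79758.6834 → 79758.7.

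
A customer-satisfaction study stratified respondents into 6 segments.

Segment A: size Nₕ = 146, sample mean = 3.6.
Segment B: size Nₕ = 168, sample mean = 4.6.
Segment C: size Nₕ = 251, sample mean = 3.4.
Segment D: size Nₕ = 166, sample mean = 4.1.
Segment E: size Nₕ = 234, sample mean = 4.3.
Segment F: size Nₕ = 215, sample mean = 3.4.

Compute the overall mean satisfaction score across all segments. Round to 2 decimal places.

3.87

x̄_st = (Σ Nₕx̄ₕ) / (Σ Nₕ) = (146·3.6 + 168·4.6 + 251·3.4 + 166·4.1 + 234·4.3 + 215·3.4) / 1180
= 4569.6 / 1180 = 3.8725... → 3.87.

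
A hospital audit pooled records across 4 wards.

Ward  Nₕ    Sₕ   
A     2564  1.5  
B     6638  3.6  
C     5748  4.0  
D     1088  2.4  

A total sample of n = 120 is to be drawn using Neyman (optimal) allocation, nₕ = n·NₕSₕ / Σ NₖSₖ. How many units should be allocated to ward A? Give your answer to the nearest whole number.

9

Σ NₕSₕ = 2564·1.5 + 6638·3.6 + 5748·4.0 + 1088·2.4 = 53346.
Share for A: 3846/53346 = 0.07210.
n_A = 120 × 0.07210 = 8.651... → 9.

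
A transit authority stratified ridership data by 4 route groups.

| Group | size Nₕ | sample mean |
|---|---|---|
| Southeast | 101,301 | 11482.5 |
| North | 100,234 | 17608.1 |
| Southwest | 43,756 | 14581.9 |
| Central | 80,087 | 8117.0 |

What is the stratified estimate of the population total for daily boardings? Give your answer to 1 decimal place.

Estimate total by summing Nₕ·x̄ₕ over strata.
101301·11482.5 + 100234·17608.1 + 43756·14581.9 + 80087·8117.0 = 1163188732.5 + 1764930295.4 + 638045616.4 + 650066179 = 4216230823.3.

4216230823.3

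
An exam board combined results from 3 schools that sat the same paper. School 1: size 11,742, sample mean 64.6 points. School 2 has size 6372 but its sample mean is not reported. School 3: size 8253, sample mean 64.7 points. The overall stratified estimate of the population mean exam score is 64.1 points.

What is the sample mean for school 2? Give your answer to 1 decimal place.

Σ Nₕx̄ₕ = N·μ, so 6372·x̄_2 = 26367·64.1 − (11742·64.6 + 8253·64.7).
= 1690124.7 − 1292502.3 = 397622.4.
x̄_2 = 397622.4 / 6372 = 62.402... → 62.4.

62.4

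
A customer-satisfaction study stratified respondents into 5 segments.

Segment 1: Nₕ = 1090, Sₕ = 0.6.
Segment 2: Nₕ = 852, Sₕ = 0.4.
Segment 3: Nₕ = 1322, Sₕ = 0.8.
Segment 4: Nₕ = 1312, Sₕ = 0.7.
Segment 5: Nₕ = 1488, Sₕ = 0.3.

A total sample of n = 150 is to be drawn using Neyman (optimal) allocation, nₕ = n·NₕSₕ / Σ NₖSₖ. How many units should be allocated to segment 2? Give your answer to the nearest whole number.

15

Σ NₕSₕ = 1090·0.6 + 852·0.4 + 1322·0.8 + 1312·0.7 + 1488·0.3 = 3417.2.
Share for 2: 340.8/3417.2 = 0.09973.
n_2 = 150 × 0.09973 = 14.960... → 15.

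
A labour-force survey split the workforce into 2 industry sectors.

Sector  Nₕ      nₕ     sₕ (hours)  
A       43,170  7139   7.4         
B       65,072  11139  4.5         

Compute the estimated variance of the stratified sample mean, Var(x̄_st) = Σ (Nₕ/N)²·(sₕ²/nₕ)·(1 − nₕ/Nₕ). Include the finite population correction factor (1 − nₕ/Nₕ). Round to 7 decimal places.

N = 108242. Term for each stratum: Wₕ²sₕ²/nₕ·(1−nₕ/Nₕ).
Var(x̄_st) = 0.0010183400 + 0.0005445477 = 0.0015628877 → 0.0015629.

0.0015629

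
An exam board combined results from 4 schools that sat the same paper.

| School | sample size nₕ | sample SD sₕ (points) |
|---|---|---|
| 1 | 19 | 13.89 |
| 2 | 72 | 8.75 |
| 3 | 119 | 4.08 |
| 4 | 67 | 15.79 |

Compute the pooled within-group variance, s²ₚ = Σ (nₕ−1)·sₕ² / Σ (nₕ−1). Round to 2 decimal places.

100.10

Degrees of freedom: 18 + 71 + 118 + 66 = 273.
Σ(nₕ−1)sₕ² = 18·192.9321 + 71·76.5625 + 118·16.6464 + 66·249.3241 = 27328.3811.
s²ₚ = 27328.3811 / 273 = 100.1040... → 100.10.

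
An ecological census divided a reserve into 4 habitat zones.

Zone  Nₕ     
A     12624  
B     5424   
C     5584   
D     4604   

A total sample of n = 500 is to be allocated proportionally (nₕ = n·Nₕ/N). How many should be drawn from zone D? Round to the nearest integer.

N = 12624 + 5424 + 5584 + 4604 = 28236.
n_D = 500·4604/28236 = 81.527... → 82.

82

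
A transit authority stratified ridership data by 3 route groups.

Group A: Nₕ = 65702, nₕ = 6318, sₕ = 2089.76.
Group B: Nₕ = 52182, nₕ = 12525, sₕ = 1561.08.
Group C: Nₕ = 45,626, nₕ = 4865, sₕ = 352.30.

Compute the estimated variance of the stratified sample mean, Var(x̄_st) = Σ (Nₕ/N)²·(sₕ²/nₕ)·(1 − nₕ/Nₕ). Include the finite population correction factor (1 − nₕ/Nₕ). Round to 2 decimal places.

N = 163510; Wₕ = Nₕ/N.
group A: (65702/163510)²·2089.76²/6318·(1 − 6318/65702) = 100.87246
group B: (52182/163510)²·1561.08²/12525·(1 − 12525/52182) = 15.05998
group C: (45626/163510)²·352.30²/4865·(1 − 4865/45626) = 1.77464
Sum = 117.70709 → 117.71.

117.71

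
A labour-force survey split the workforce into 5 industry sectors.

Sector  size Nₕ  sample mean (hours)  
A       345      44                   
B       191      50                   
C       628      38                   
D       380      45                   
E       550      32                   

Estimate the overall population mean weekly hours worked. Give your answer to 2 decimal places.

x̄_st = (Σ Nₕx̄ₕ) / (Σ Nₕ) = (345·44 + 191·50 + 628·38 + 380·45 + 550·32) / 2094
= 83294 / 2094 = 39.7775... → 39.78.

39.78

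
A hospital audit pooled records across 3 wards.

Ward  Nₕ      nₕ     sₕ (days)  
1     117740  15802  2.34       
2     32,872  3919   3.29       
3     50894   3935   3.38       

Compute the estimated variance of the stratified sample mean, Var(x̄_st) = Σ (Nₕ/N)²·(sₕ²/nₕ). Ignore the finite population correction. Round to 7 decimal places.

N = 201506. Term for each stratum: Wₕ²sₕ²/nₕ.
Var(x̄_st) = 0.0001183019 + 0.0000735009 + 0.0001852021 = 0.0003770049 → 0.0003770.

0.0003770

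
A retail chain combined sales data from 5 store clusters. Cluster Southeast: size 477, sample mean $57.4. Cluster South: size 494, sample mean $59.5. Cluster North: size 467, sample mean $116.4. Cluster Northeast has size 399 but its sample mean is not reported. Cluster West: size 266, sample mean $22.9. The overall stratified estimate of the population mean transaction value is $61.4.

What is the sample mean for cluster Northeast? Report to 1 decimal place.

N = 477 + 494 + 467 + 399 + 266 = 2103.
Overall total = μ·N = 61.4·2103 = 129124.2.
Subtract the known strata: 477·57.4 + 494·59.5 + 467·116.4 + 266·22.9 = 117223.
Remaining total for cluster Northeast: 129124.2 − 117223 = 11901.2.
Divide by its size: 11901.2 / 399 = 29.828... → 29.8.

29.8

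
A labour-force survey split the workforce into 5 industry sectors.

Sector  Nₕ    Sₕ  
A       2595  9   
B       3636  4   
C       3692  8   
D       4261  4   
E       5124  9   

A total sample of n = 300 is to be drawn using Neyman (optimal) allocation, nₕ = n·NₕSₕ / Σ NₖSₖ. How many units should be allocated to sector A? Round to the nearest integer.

A: NₕSₕ = 2595·9 = 23355
B: NₕSₕ = 3636·4 = 14544
C: NₕSₕ = 3692·8 = 29536
D: NₕSₕ = 4261·4 = 17044
E: NₕSₕ = 5124·9 = 46116
Σ NₕSₕ = 130595.
n_A = 300·23355/130595 = 53.651... → 54.

54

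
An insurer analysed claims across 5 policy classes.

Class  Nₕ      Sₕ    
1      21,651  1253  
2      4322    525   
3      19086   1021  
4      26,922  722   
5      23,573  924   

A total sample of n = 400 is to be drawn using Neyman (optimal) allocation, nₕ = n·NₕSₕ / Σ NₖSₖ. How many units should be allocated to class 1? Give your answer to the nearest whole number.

120

1: NₕSₕ = 21651·1253 = 27128703
2: NₕSₕ = 4322·525 = 2269050
3: NₕSₕ = 19086·1021 = 19486806
4: NₕSₕ = 26922·722 = 19437684
5: NₕSₕ = 23573·924 = 21781452
Σ NₕSₕ = 90103695.
n_1 = 400·27128703/90103695 = 120.433... → 120.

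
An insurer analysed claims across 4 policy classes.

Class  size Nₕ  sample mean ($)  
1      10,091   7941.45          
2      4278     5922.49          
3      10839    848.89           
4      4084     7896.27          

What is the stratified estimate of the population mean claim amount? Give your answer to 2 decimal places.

N = 29292; weights Wₕ = Nₕ/N = (0.3445, 0.1460, 0.3700, 0.1394).
x̄_st = Σ Wₕ·x̄ₕ = 0.3445·7941.45 + 0.1460·5922.49 + 0.3700·848.89 + 0.1394·7896.27 ≈ 5015.8087...
→ 5015.81.

5015.81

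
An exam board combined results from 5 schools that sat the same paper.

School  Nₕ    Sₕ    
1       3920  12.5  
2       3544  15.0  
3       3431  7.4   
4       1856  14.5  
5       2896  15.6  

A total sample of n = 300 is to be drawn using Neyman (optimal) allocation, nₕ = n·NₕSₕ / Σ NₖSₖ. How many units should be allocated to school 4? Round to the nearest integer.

40

Σ NₕSₕ = 3920·12.5 + 3544·15.0 + 3431·7.4 + 1856·14.5 + 2896·15.6 = 199639.
Share for 4: 26912/199639 = 0.13480.
n_4 = 300 × 0.13480 = 40.441... → 40.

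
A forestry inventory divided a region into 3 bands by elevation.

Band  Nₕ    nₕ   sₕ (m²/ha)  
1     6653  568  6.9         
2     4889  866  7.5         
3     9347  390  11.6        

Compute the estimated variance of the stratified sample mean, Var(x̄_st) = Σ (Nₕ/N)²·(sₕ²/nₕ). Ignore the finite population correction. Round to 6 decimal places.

N = 20889. Term for each stratum: Wₕ²sₕ²/nₕ.
Var(x̄_st) = 0.008502558 + 0.003558028 + 0.069081309 = 0.081141895 → 0.081142.

0.081142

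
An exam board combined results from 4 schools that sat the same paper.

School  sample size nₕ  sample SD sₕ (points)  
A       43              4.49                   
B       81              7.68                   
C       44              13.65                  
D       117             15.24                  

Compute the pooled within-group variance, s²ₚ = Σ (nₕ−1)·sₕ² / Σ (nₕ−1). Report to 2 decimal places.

A: (43−1)·4.49² = 42·20.1601 = 846.7242
B: (81−1)·7.68² = 80·58.9824 = 4718.592
C: (44−1)·13.65² = 43·186.3225 = 8011.8675
D: (117−1)·15.24² = 116·232.2576 = 26941.8816
Numerator = 40519.0653; denominator = Σ(nₕ−1) = 281.
s²ₚ = 40519.0653/281 = 144.1960... → 144.20.

144.20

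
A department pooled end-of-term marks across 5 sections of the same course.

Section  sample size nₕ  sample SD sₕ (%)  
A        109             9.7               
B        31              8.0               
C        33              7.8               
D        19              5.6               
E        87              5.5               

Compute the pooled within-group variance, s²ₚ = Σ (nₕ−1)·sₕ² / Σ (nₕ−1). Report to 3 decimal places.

62.754

Degrees of freedom: 108 + 30 + 32 + 18 + 86 = 274.
Σ(nₕ−1)sₕ² = 108·94.09 + 30·64 + 32·60.84 + 18·31.36 + 86·30.25 = 17194.58.
s²ₚ = 17194.58 / 274 = 62.75394... → 62.754.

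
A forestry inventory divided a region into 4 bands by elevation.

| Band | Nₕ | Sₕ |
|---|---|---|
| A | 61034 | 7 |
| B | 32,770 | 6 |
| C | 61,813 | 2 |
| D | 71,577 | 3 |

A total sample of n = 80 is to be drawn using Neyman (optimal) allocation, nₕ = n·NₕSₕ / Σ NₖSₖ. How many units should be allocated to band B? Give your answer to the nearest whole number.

Σ NₕSₕ = 61034·7 + 32770·6 + 61813·2 + 71577·3 = 962215.
Share for B: 196620/962215 = 0.20434.
n_B = 80 × 0.20434 = 16.347... → 16.

16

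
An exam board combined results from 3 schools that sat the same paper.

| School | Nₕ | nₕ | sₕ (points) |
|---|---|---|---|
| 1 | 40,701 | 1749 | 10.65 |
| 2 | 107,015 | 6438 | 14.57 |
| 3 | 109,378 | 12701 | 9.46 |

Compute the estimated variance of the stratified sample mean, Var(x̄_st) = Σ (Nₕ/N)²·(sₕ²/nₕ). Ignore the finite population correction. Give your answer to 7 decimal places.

0.0086138

N = 257094. Term for each stratum: Wₕ²sₕ²/nₕ.
Var(x̄_st) = 0.0016253080 + 0.0057131228 + 0.0012753237 = 0.0086137546 → 0.0086138.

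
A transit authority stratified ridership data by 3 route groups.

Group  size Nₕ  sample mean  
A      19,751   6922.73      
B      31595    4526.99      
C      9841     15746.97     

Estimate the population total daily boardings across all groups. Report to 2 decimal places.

Population total = Σ Nₕ·x̄ₕ (each stratum's size times its mean).
19751·6922.73 + 31595·4526.99 + 9841·15746.97 = 136730840.23 + 143030249.05 + 154965931.77 = 434727021.05.

434727021.05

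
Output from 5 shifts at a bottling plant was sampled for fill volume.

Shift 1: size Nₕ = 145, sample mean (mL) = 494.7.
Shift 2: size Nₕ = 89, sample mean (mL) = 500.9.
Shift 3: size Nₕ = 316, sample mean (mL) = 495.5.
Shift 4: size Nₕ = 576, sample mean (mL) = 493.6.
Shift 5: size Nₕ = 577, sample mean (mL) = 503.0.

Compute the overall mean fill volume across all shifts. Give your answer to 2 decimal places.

N = 145 + 89 + 316 + 576 + 577 = 1703.
Weight each subgroup mean by Nₕ/N and sum.
Σ Nₕx̄ₕ = 145·494.7 + 89·500.9 + 316·495.5 + 576·493.6 + 577·503.0 = 71731.5 + 44580.1 + 156578 + 284313.6 + 290231 = 847434.2.
Divide by N: 847434.2 / 1703 = 497.6126... → 497.61.

497.61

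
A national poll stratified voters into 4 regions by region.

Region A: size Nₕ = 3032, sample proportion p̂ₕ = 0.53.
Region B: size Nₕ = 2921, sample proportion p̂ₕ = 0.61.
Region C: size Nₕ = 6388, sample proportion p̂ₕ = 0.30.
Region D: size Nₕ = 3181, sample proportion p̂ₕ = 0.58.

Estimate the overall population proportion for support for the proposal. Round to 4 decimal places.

N = 3032 + 2921 + 6388 + 3181 = 15522.
Overall proportion = Σ (Nₕ/N)·p̂ₕ.
Σ Nₕp̂ₕ = 1606.96 + 1781.81 + 1916.4 + 1844.98 = 7150.15.
7150.15 / 15522 = 0.460646... → 0.4606.

0.4606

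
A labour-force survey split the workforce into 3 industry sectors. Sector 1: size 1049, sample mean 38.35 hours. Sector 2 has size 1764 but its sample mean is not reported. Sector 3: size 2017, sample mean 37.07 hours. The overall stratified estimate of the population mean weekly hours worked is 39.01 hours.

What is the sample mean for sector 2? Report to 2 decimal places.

N = 1049 + 1764 + 2017 = 4830.
Overall total = μ·N = 39.01·4830 = 188418.3.
Subtract the known strata: 1049·38.35 + 2017·37.07 = 114999.34.
Remaining total for sector 2: 188418.3 − 114999.34 = 73418.96.
Divide by its size: 73418.96 / 1764 = 41.6207... → 41.62.

41.62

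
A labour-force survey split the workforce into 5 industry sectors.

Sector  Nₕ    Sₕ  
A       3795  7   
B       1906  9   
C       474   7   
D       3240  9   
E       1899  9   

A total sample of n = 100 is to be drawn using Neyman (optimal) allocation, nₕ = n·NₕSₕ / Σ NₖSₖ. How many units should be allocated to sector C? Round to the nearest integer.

4

A: NₕSₕ = 3795·7 = 26565
B: NₕSₕ = 1906·9 = 17154
C: NₕSₕ = 474·7 = 3318
D: NₕSₕ = 3240·9 = 29160
E: NₕSₕ = 1899·9 = 17091
Σ NₕSₕ = 93288.
n_C = 100·3318/93288 = 3.557... → 4.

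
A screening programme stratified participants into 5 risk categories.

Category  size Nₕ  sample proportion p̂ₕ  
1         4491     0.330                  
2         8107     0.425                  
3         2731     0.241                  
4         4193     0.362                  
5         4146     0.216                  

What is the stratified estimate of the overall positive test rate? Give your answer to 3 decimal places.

0.338

Wₕ = Nₕ/N with N = 23668: 0.1897, 0.3425, 0.1154, 0.1772, 0.1752.
p̂_st = 0.1897·0.330 + 0.3425·0.425 + 0.1154·0.241 + 0.1772·0.362 + 0.1752·0.216 ≈ 0.33797... → 0.338.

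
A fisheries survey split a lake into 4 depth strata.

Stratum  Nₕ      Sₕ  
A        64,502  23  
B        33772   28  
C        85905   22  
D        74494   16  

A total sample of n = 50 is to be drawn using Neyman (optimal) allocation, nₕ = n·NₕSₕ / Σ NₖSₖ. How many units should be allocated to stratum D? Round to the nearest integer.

A: NₕSₕ = 64502·23 = 1483546
B: NₕSₕ = 33772·28 = 945616
C: NₕSₕ = 85905·22 = 1889910
D: NₕSₕ = 74494·16 = 1191904
Σ NₕSₕ = 5510976.
n_D = 50·1191904/5510976 = 10.814... → 11.

11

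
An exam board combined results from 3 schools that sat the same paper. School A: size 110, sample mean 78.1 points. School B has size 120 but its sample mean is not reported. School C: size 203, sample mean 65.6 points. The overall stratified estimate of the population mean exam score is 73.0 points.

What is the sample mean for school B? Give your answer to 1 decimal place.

N = 110 + 120 + 203 = 433.
Overall total = μ·N = 73.0·433 = 31609.
Subtract the known strata: 110·78.1 + 203·65.6 = 21907.8.
Remaining total for school B: 31609 − 21907.8 = 9701.2.
Divide by its size: 9701.2 / 120 = 80.843... → 80.8.

80.8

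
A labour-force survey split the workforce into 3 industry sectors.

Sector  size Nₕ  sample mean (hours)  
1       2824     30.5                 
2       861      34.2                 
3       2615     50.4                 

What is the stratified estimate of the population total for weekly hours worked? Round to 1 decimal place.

247374.2

1: 2824·30.5 = 86132
2: 861·34.2 = 29446.2
3: 2615·50.4 = 131796
τ̂ = Σ Nₕx̄ₕ = 247374.2.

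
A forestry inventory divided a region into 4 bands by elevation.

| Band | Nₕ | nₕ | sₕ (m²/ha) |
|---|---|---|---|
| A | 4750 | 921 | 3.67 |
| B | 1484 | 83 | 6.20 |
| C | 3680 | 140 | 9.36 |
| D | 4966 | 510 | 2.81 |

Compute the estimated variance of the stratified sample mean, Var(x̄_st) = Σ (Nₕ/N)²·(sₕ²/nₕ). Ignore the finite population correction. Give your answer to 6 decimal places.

0.046096

N = 14880; Wₕ = Nₕ/N.
band A: (4750/14880)²·3.67²/921 = 0.001490232
band B: (1484/14880)²·6.20²/83 = 0.004606459
band C: (3680/14880)²·9.36²/140 = 0.038274845
band D: (4966/14880)²·2.81²/510 = 0.001724448
Sum = 0.046095983 → 0.046096.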